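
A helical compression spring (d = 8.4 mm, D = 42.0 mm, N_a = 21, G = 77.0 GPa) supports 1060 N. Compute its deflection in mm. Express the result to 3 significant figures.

k = Gd⁴/(8D³N_a) = (77.0×10³)(8.4⁴)/(8·42.0³·21) = 30.8 N/mm
δ = F/k = 1060 / 30.8 = 34.416 mm

34.4 mm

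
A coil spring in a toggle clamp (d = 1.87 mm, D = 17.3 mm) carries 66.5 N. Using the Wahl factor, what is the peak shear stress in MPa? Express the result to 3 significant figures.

519 MPa

Spring index C = D/d = 17.3/1.87 = 9.2513
K_W = (4C−1)/(4C−4) + 0.615/C = 36.005/33.005 + 0.0665 = 1.1574
τ₀ = 8FD/(πd³) = 8·66.5·17.3/(π·1.87³) = 9203.6/20.544 = 448.01 MPa
τ_max = K·τ₀ = 1.1574 × 448.01 = 518.51 MPa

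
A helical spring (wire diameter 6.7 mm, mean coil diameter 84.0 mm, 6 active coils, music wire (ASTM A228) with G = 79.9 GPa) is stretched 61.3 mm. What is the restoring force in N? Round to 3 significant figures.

k = Gd⁴/(8D³N_a) = (79.9×10³)(6.7⁴)/(8·84.0³·6) = 5.6594 N/mm
F = k·δ = 5.6594 × 61.3 = 346.92 N

347 N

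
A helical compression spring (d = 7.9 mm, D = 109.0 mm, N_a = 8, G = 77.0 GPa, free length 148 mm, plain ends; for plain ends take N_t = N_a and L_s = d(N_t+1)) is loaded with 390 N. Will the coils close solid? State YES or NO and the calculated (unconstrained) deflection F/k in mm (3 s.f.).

k = Gd⁴/(8D³N_a) = (77.0×10³)(7.9⁴)/(8·109.0³·8) = 3.6186 N/mm
N_t = 8; L_s = 7.9·9 = 71.1 mm; δ_solid = L₀ − L_s = 148 − 71.1 = 76.9 mm
δ = F/k = 390/3.6186 = 107.78 mm
δ ≥ δ_solid → spring goes solid

YES, δ = 108 mm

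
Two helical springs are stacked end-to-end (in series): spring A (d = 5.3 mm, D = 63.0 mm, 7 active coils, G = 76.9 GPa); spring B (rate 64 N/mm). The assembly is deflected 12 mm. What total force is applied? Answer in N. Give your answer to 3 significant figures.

48.7 N

k_A = Gd⁴/(8D³N_a) = (76.9×10³)(5.3⁴)/(8·63.0³·7) = 4.3333 N/mm
Series: 1/k_eq = 1/4.3333 + 1/64 = 0.2464; k_eq = 4.0585 N/mm
F = k_eq·δ = 4.0585·12 = 48.702 N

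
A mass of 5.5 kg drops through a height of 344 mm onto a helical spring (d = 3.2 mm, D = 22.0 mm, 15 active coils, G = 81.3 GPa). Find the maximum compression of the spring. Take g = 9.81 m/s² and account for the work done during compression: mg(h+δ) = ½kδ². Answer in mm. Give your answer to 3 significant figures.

83.1 mm

k = Gd⁴/(8D³N_a) = (81.3×10³)(3.2⁴)/(8·22.0³·15) = 6.6718 N/mm
W = mg = 5.5 × 9.81 = 53.955 N
½kδ² − Wδ − Wh = 0 → δ = (W + √(W² + 2kWh))/k
δ = (53.955 + √(2911.1 + 247663))/6.6718 = (53.955 + 500.57)/6.6718 = 83.116 mm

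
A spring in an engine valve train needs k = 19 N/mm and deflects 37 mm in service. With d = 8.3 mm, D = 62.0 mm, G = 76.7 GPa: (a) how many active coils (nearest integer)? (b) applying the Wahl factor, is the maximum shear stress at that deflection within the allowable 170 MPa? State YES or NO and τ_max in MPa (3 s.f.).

(a) 10 coils; (b) NO, τ_max = 234 MPa

N_a = Gd⁴/(8D³k) = (76.7×10³)(8.3⁴)/(8·62.0³·19) = 10.05 → N_a = 10
Actual rate k = Gd⁴/(8D³·10) = 19.092 N/mm
Working load F = kδ = 19.092·37 = 706.39 N
C = 62.0/8.3 = 7.4699; K_W = (4C−1)/(4C−4)+0.615/C = 1.1983
τ_max = K_W·8FD/(πd³) = 1.1983·195.05 = 233.72 MPa
τ_max > 170 MPa → exceeds allowable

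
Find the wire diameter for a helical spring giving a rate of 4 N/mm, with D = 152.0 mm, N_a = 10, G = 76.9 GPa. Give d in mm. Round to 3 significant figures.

d = (8D³N_a·k / G)^(1/4) = (8·152.0³·10·4 / (76.9×10³))^0.25
  = (14614)^0.25 = 10.9948 mm

11.0 mm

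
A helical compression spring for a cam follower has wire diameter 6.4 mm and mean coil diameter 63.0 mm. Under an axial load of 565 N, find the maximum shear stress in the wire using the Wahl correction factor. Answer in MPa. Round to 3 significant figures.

Spring index C = D/d = 63.0/6.4 = 9.8438
K_W = (4C−1)/(4C−4) + 0.615/C = 38.375/35.375 + 0.0625 = 1.1473
τ₀ = 8FD/(πd³) = 8·565·63.0/(π·6.4³) = 284760/823.55 = 345.77 MPa
τ_max = K·τ₀ = 1.1473 × 345.77 = 396.7 MPa

397 MPa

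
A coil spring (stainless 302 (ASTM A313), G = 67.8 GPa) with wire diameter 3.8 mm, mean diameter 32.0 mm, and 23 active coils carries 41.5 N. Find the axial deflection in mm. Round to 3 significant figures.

k = Gd⁴/(8D³N_a) = (67.8×10³)(3.8⁴)/(8·32.0³·23) = 2.3447 N/mm
δ = F/k = 41.5 / 2.3447 = 17.699 mm

17.7 mm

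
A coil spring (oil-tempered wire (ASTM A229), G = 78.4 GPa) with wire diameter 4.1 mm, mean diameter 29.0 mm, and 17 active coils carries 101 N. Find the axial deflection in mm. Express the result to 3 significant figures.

k = Gd⁴/(8D³N_a) = (78.4×10³)(4.1⁴)/(8·29.0³·17) = 6.6791 N/mm
δ = F/k = 101 / 6.6791 = 15.122 mm

15.1 mm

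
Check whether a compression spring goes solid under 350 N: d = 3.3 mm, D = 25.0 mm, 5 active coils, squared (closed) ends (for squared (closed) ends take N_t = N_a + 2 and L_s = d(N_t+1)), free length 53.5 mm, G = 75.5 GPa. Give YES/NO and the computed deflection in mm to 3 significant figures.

k = Gd⁴/(8D³N_a) = (75.5×10³)(3.3⁴)/(8·25.0³·5) = 14.326 N/mm
N_t = 7; L_s = 3.3·8 = 26.4 mm; δ_solid = L₀ − L_s = 53.5 − 26.4 = 27.1 mm
δ = F/k = 350/14.326 = 24.431 mm
δ < δ_solid → spring does not go solid

NO, δ = 24.4 mm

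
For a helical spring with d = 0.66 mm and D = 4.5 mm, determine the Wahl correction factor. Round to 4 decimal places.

1.2191

C = D/d = 4.5/0.66 = 6.8182
K_W = (4C−1)/(4C−4) + 0.615/C = 26.273/23.273 + 0.0902 = 1.2191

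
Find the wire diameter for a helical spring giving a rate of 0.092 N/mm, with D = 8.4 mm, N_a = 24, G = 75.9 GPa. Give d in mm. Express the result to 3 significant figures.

d = (8D³N_a·k / G)^(1/4) = (8·8.4³·24·0.092 / (75.9×10³))^0.25
  = (0.13794)^0.25 = 0.6094 mm

0.609 mm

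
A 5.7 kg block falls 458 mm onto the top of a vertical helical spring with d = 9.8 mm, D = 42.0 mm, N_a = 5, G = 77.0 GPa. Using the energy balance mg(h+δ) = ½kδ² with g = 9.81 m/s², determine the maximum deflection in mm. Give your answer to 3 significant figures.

k = Gd⁴/(8D³N_a) = (77.0×10³)(9.8⁴)/(8·42.0³·5) = 239.66 N/mm
W = mg = 5.7 × 9.81 = 55.917 N
½kδ² − Wδ − Wh = 0 → δ = (W + √(W² + 2kWh))/k
δ = (55.917 + √(3126.7 + 1.22751e+07))/239.66 = (55.917 + 3504)/239.66 = 14.854 mm

14.9 mm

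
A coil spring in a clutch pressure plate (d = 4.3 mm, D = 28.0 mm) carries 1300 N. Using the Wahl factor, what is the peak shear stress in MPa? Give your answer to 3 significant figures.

1430 MPa

Spring index C = D/d = 28.0/4.3 = 6.5116
K_W = (4C−1)/(4C−4) + 0.615/C = 25.047/22.047 + 0.0944 = 1.2305
τ₀ = 8FD/(πd³) = 8·1300·28.0/(π·4.3³) = 291200/249.78 = 1165.8 MPa
τ_max = K·τ₀ = 1.2305 × 1165.8 = 1434.6 MPa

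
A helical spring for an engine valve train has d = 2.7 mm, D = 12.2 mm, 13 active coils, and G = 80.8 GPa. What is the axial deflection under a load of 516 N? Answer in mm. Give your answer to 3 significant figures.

22.7 mm

k = Gd⁴/(8D³N_a) = (80.8×10³)(2.7⁴)/(8·12.2³·13) = 22.738 N/mm
δ = F/k = 516 / 22.738 = 22.693 mm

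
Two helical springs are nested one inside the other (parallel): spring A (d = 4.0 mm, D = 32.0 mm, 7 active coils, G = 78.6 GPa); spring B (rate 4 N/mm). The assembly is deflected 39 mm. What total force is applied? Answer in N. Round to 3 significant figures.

584 N

k_A = Gd⁴/(8D³N_a) = (78.6×10³)(4.0⁴)/(8·32.0³·7) = 10.965 N/mm
Parallel: k_eq = 10.965 + 4 = 14.965 N/mm
F = k_eq·δ = 14.965·39 = 583.65 N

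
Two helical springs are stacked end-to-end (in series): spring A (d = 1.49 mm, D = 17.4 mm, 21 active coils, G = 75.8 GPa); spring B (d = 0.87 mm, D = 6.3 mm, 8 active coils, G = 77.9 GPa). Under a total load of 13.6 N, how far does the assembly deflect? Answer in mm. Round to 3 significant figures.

k_A = Gd⁴/(8D³N_a) = (75.8×10³)(1.49⁴)/(8·17.4³·21) = 0.42214 N/mm
k_B = Gd⁴/(8D³N_a) = (77.9×10³)(0.87⁴)/(8·6.3³·8) = 2.7888 N/mm
Series: 1/k_eq = 1/0.42214 + 1/2.7888 = 2.7275; k_eq = 0.36664 N/mm
δ = F/k_eq = 13.6/0.36664 = 37.093 mm

37.1 mm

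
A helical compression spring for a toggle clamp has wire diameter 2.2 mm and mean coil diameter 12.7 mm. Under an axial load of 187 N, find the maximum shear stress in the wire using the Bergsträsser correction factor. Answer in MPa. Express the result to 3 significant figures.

709 MPa

Spring index C = D/d = 12.7/2.2 = 5.7727
K_B = (4C+2)/(4C−3) = 25.091/20.091 = 1.2489
τ₀ = 8FD/(πd³) = 8·187·12.7/(π·2.2³) = 18999.2/33.452 = 567.96 MPa
τ_max = K·τ₀ = 1.2489 × 567.96 = 709.31 MPa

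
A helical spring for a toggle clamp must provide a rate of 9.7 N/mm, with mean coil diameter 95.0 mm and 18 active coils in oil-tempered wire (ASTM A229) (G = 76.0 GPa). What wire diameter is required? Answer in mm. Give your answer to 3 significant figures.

d = (8D³N_a·k / G)^(1/4) = (8·95.0³·18·9.7 / (76.0×10³))^0.25
  = (15758)^0.25 = 11.2040 mm

11.2 mm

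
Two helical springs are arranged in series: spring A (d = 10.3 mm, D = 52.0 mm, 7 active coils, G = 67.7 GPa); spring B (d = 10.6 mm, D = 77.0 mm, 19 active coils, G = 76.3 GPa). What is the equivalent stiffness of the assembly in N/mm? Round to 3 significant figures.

k_A = Gd⁴/(8D³N_a) = (67.7×10³)(10.3⁴)/(8·52.0³·7) = 96.77 N/mm
k_B = Gd⁴/(8D³N_a) = (76.3×10³)(10.6⁴)/(8·77.0³·19) = 13.881 N/mm
Series: 1/k_eq = 1/96.77 + 1/13.881 = 0.082373; k_eq = 12.14 N/mm

12.1 N/mm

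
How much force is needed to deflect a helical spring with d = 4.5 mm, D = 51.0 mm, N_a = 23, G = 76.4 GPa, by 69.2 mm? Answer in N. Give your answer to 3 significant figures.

88.8 N

k = Gd⁴/(8D³N_a) = (76.4×10³)(4.5⁴)/(8·51.0³·23) = 1.2836 N/mm
F = k·δ = 1.2836 × 69.2 = 88.822 N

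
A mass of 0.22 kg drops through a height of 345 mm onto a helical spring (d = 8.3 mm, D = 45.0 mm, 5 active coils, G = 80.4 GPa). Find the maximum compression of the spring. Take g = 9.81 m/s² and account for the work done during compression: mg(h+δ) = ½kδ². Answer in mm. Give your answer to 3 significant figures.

3.79 mm

k = Gd⁴/(8D³N_a) = (80.4×10³)(8.3⁴)/(8·45.0³·5) = 104.68 N/mm
W = mg = 0.22 × 9.81 = 2.1582 N
½kδ² − Wδ − Wh = 0 → δ = (W + √(W² + 2kWh))/k
δ = (2.1582 + √(4.6578 + 155888))/104.68 = (2.1582 + 394.83)/104.68 = 3.7924 mm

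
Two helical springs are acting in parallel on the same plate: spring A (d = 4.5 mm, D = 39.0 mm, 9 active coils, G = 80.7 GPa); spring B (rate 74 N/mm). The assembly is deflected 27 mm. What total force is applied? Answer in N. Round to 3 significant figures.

k_A = Gd⁴/(8D³N_a) = (80.7×10³)(4.5⁴)/(8·39.0³·9) = 7.7481 N/mm
Parallel: k_eq = 7.7481 + 74 = 81.748 N/mm
F = k_eq·δ = 81.748·27 = 2207.2 N

2210 N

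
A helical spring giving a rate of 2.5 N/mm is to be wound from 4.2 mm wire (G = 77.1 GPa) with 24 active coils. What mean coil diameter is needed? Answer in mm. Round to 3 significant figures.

D = (Gd⁴/(8N_a·k))^(1/3) = (77.1×10³·4.2⁴/(8·24·2.5))^(1/3)
  = (49981.6)^(1/3) = 36.8358 mm

36.8 mm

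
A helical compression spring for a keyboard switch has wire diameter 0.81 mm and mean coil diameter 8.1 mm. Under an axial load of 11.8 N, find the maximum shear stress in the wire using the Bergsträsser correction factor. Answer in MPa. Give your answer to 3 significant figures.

Spring index C = D/d = 8.1/0.81 = 10.0000
K_B = (4C+2)/(4C−3) = 42.000/37.000 = 1.1351
τ₀ = 8FD/(πd³) = 8·11.8·8.1/(π·0.81³) = 764.64/1.6696 = 457.99 MPa
τ_max = K·τ₀ = 1.1351 × 457.99 = 519.88 MPa

520 MPa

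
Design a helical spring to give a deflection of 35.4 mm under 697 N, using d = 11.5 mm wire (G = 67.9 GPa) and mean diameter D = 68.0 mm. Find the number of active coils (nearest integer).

Required rate k = F/δ = 697/35.4 = 19.689 N/mm
N_a = Gd⁴/(8D³k) = (67.9×10³ × 11.5⁴)/(8 × 68.0³ × 19.689)
    = 1.18758e+09 / 4.95275e+07 = 23.98 → 24 coils

24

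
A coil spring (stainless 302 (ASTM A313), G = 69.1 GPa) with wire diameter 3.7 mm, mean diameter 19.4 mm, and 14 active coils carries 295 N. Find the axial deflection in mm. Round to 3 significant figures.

k = Gd⁴/(8D³N_a) = (69.1×10³)(3.7⁴)/(8·19.4³·14) = 15.837 N/mm
δ = F/k = 295 / 15.837 = 18.628 mm

18.6 mm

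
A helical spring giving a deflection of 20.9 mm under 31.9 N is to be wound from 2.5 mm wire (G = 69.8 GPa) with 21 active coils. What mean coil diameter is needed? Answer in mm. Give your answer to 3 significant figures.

22.0 mm

Required rate k = F/δ = 31.9/20.9 = 1.5263 N/mm
D = (Gd⁴/(8N_a·k))^(1/3) = (69.8×10³·2.5⁴/(8·21·1.5263))^(1/3)
  = (10633.1)^(1/3) = 21.9898 mm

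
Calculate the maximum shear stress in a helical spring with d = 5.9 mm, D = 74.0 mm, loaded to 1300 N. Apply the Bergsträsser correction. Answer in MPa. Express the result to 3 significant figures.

1320 MPa

Spring index C = D/d = 74.0/5.9 = 12.5424
K_B = (4C+2)/(4C−3) = 52.169/47.169 = 1.1060
τ₀ = 8FD/(πd³) = 8·1300·74.0/(π·5.9³) = 769600/645.22 = 1192.8 MPa
τ_max = K·τ₀ = 1.1060 × 1192.8 = 1319.2 MPa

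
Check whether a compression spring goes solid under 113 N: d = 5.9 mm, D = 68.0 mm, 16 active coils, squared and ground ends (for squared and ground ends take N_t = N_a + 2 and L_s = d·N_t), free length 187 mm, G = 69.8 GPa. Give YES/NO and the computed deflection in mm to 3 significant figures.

NO, δ = 53.8 mm

k = Gd⁴/(8D³N_a) = (69.8×10³)(5.9⁴)/(8·68.0³·16) = 2.1015 N/mm
N_t = 18; L_s = 5.9·18 = 106.2 mm; δ_solid = L₀ − L_s = 187 − 106.2 = 80.8 mm
δ = F/k = 113/2.1015 = 53.771 mm
δ < δ_solid → spring does not go solid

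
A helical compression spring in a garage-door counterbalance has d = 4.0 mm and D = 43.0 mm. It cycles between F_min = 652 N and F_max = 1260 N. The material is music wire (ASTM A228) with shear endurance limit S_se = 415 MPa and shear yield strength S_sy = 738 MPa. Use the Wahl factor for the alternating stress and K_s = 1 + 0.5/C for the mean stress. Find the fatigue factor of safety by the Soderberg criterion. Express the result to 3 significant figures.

0.267

C = D/d = 43.0/4.0 = 10.7500; K_W = (4C−1)/(4C−4)+0.615/C = 1.1341; K_s = 1+0.5/C = 1.0465
F_a = (F_max−F_min)/2 = 304 N; F_m = (F_max+F_min)/2 = 956 N
τ_a = K_W·8F_aD/(πd³) = 1.1341 × 520.12 = 589.88 MPa
τ_m = K_s·8F_mD/(πd³) = 1.0465 × 1635.6 = 1711.7 MPa
Soderberg: 1/n_f = τ_a/S_se + τ_m/S_sy = 589.88/415 + 1711.7/738 = 1.42140 + 2.31939 = 3.7408
n_f = 1/3.7408 = 0.2673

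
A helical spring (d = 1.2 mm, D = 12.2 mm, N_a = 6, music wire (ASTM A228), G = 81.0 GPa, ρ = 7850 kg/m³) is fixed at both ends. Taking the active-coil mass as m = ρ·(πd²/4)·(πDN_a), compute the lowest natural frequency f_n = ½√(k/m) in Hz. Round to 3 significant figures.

k = Gd⁴/(8D³N_a) = (81.0×10³)(1.2⁴)/(8·12.2³·6) = 1.927 N/mm = 1927 N/m
Wire length L = πDN_a = π·12.2·6 = 229.96 mm
m = ρ·(πd²/4)·L = 7850 × 1.131×10⁻⁶ m² × 0.22996 m = 0.0020417 kg
f_n = ½√(k/m) = 0.5·√(1927/0.0020417) = 0.5·√(9.4386e+05) = 485.76 Hz

486 Hz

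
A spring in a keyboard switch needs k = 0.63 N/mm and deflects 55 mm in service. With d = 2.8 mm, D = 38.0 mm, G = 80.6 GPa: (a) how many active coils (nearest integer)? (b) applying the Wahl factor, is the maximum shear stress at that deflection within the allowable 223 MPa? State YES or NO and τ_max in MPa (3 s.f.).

N_a = Gd⁴/(8D³k) = (80.6×10³)(2.8⁴)/(8·38.0³·0.63) = 17.91 → N_a = 18
Actual rate k = Gd⁴/(8D³·18) = 0.62698 N/mm
Working load F = kδ = 0.62698·55 = 34.484 N
C = 38.0/2.8 = 13.5714; K_W = (4C−1)/(4C−4)+0.615/C = 1.1050
τ_max = K_W·8FD/(πd³) = 1.1050·152.01 = 167.96 MPa
τ_max ≤ 223 MPa → acceptable

(a) 18 coils; (b) YES, τ_max = 168 MPa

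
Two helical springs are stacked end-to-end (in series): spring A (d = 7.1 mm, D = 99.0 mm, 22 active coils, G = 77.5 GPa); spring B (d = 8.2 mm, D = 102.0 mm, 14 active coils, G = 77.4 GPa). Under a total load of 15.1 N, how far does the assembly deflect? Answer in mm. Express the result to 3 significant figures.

k_A = Gd⁴/(8D³N_a) = (77.5×10³)(7.1⁴)/(8·99.0³·22) = 1.1532 N/mm
k_B = Gd⁴/(8D³N_a) = (77.4×10³)(8.2⁴)/(8·102.0³·14) = 2.9443 N/mm
Series: 1/k_eq = 1/1.1532 + 1/2.9443 = 1.2068; k_eq = 0.82866 N/mm
δ = F/k_eq = 15.1/0.82866 = 18.222 mm

18.2 mm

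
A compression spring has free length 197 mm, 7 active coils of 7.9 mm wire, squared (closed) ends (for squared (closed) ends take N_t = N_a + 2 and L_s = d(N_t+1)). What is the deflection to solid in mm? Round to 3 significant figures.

118 mm

N_t = 9; L_s = 7.9·10 = 79 mm
δ_solid = L₀ − L_s = 197 − 79 = 118 mm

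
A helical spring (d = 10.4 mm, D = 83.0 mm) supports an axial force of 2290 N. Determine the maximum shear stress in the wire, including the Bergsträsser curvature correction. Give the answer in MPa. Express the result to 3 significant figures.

Spring index C = D/d = 83.0/10.4 = 7.9808
K_B = (4C+2)/(4C−3) = 33.923/28.923 = 1.1729
τ₀ = 8FD/(πd³) = 8·2290·83.0/(π·10.4³) = 1.52056e+06/3533.9 = 430.28 MPa
τ_max = K·τ₀ = 1.1729 × 430.28 = 504.67 MPa

505 MPa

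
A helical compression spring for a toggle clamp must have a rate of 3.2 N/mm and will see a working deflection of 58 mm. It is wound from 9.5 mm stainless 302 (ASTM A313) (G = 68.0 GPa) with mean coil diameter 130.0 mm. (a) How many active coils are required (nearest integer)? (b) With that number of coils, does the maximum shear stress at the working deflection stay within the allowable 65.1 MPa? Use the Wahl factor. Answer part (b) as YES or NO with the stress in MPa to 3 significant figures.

N_a = Gd⁴/(8D³k) = (68.0×10³)(9.5⁴)/(8·130.0³·3.2) = 9.848 → N_a = 10
Actual rate k = Gd⁴/(8D³·10) = 3.1513 N/mm
Working load F = kδ = 3.1513·58 = 182.77 N
C = 130.0/9.5 = 13.6842; K_W = (4C−1)/(4C−4)+0.615/C = 1.1041
τ_max = K_W·8FD/(πd³) = 1.1041·70.571 = 77.915 MPa
τ_max > 65.1 MPa → exceeds allowable

(a) 10 coils; (b) NO, τ_max = 77.9 MPa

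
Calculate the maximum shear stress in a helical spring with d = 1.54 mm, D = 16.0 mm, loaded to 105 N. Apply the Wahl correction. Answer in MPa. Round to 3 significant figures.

1330 MPa

Spring index C = D/d = 16.0/1.54 = 10.3896
K_W = (4C−1)/(4C−4) + 0.615/C = 40.558/37.558 + 0.0592 = 1.1391
τ₀ = 8FD/(πd³) = 8·105·16.0/(π·1.54³) = 13440/11.474 = 1171.4 MPa
τ_max = K·τ₀ = 1.1391 × 1171.4 = 1334.3 MPa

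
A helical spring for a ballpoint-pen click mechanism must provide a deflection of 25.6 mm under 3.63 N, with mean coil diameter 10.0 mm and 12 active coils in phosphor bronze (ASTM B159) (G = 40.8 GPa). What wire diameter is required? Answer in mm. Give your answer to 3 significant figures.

Required rate k = F/δ = 3.63/25.6 = 0.1418 N/mm
d = (8D³N_a·k / G)^(1/4) = (8·10.0³·12·0.1418 / (40.8×10³))^0.25
  = (0.33364)^0.25 = 0.7600 mm

0.760 mm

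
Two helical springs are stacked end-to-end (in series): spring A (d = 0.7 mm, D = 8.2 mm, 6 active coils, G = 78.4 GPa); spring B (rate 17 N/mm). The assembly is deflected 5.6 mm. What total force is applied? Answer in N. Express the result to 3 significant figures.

k_A = Gd⁴/(8D³N_a) = (78.4×10³)(0.7⁴)/(8·8.2³·6) = 0.71126 N/mm
Series: 1/k_eq = 1/0.71126 + 1/17 = 1.4648; k_eq = 0.68269 N/mm
F = k_eq·δ = 0.68269·5.6 = 3.8231 N

3.82 N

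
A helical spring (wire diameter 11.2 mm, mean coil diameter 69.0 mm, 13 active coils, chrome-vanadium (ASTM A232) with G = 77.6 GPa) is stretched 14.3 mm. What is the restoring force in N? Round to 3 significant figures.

511 N

k = Gd⁴/(8D³N_a) = (77.6×10³)(11.2⁴)/(8·69.0³·13) = 35.74 N/mm
F = k·δ = 35.74 × 14.3 = 511.08 N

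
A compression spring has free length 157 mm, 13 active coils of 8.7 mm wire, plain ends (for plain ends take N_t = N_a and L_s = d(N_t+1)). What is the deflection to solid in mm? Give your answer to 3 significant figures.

35.2 mm

N_t = 13; L_s = 8.7·14 = 121.8 mm
δ_solid = L₀ − L_s = 157 − 121.8 = 35.2 mm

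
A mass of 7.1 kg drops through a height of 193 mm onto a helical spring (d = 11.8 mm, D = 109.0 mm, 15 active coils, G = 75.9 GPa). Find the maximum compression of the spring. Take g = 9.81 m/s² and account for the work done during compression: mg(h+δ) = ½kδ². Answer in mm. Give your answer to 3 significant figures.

k = Gd⁴/(8D³N_a) = (75.9×10³)(11.8⁴)/(8·109.0³·15) = 9.4691 N/mm
W = mg = 7.1 × 9.81 = 69.651 N
½kδ² − Wδ − Wh = 0 → δ = (W + √(W² + 2kWh))/k
δ = (69.651 + √(4851.3 + 254580))/9.4691 = (69.651 + 509.34)/9.4691 = 61.146 mm

61.1 mm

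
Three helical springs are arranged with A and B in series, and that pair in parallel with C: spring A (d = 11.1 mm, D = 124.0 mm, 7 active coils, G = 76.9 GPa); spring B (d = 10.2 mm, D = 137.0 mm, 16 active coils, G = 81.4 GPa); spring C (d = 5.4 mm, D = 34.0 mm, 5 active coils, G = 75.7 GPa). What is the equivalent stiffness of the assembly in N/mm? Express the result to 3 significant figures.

43.1 N/mm

k_A = Gd⁴/(8D³N_a) = (76.9×10³)(11.1⁴)/(8·124.0³·7) = 10.934 N/mm
k_B = Gd⁴/(8D³N_a) = (81.4×10³)(10.2⁴)/(8·137.0³·16) = 2.677 N/mm
k_C = Gd⁴/(8D³N_a) = (75.7×10³)(5.4⁴)/(8·34.0³·5) = 40.942 N/mm
Springs A,B series: k_AB = 1/(1/10.934+1/2.677) = 2.1505 N/mm; parallel with C: k_eq = 2.1505+40.942 = 43.093 N/mm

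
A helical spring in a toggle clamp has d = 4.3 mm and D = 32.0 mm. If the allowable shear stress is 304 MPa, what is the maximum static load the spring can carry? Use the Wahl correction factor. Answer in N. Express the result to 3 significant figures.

C = D/d = 32.0/4.3 = 7.4419
K_W = (4C−1)/(4C−4) + 0.615/C = 28.767/25.767 + 0.0826 = 1.1991
τ_max = K·8FD/(πd³) → F_max = τ_allow·πd³/(8DK)
F_max = 304·π·4.3³/(8·32.0·1.1991) = 75933/306.96 = 247.37 N

247 N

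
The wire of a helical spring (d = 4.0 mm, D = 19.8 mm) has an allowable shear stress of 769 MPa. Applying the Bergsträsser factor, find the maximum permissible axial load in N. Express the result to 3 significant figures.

752 N

C = D/d = 19.8/4.0 = 4.9500
K_B = (4C+2)/(4C−3) = 21.800/16.800 = 1.2976
τ_max = K·8FD/(πd³) → F_max = τ_allow·πd³/(8DK)
F_max = 769·π·4.0³/(8·19.8·1.2976) = 1.5462e+05/205.54 = 752.24 N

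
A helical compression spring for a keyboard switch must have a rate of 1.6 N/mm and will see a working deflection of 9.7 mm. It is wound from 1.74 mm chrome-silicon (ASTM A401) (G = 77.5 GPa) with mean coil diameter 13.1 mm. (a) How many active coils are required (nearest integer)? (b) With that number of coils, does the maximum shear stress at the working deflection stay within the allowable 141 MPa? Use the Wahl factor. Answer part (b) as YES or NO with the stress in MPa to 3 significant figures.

N_a = Gd⁴/(8D³k) = (77.5×10³)(1.74⁴)/(8·13.1³·1.6) = 24.69 → N_a = 25
Actual rate k = Gd⁴/(8D³·25) = 1.58 N/mm
Working load F = kδ = 1.58·9.7 = 15.326 N
C = 13.1/1.74 = 7.5287; K_W = (4C−1)/(4C−4)+0.615/C = 1.1966
τ_max = K_W·8FD/(πd³) = 1.1966·97.049 = 116.13 MPa
τ_max ≤ 141 MPa → acceptable

(a) 25 coils; (b) YES, τ_max = 116 MPa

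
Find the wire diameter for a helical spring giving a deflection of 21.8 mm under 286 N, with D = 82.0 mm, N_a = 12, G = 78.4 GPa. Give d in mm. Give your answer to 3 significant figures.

9.70 mm

Required rate k = F/δ = 286/21.8 = 13.119 N/mm
d = (8D³N_a·k / G)^(1/4) = (8·82.0³·12·13.119 / (78.4×10³))^0.25
  = (8857.4)^0.25 = 9.7012 mm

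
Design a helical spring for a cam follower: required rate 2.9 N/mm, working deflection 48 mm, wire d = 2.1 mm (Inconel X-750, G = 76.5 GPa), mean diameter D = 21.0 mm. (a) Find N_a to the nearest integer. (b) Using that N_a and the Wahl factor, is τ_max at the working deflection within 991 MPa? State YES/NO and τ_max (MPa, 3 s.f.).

(a) 7 coils; (b) YES, τ_max = 910 MPa

N_a = Gd⁴/(8D³k) = (76.5×10³)(2.1⁴)/(8·21.0³·2.9) = 6.925 → N_a = 7
Actual rate k = Gd⁴/(8D³·7) = 2.8688 N/mm
Working load F = kδ = 2.8688·48 = 137.7 N
C = 21.0/2.1 = 10.0000; K_W = (4C−1)/(4C−4)+0.615/C = 1.1448
τ_max = K_W·8FD/(πd³) = 1.1448·795.13 = 910.29 MPa
τ_max ≤ 991 MPa → acceptable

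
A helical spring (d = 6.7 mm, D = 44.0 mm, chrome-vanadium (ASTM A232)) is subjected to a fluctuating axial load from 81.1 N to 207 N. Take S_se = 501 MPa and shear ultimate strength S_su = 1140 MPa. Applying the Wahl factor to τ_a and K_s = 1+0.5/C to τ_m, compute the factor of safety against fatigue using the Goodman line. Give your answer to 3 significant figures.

C = D/d = 44.0/6.7 = 6.5672; K_W = (4C−1)/(4C−4)+0.615/C = 1.2284; K_s = 1+0.5/C = 1.0761
F_a = (F_max−F_min)/2 = 62.95 N; F_m = (F_max+F_min)/2 = 144.05 N
τ_a = K_W·8F_aD/(πd³) = 1.2284 × 23.451 = 28.807 MPa
τ_m = K_s·8F_mD/(πd³) = 1.0761 × 53.664 = 57.75 MPa
Goodman: 1/n_f = τ_a/S_se + τ_m/S_su = 28.807/501 + 57.75/1140 = 0.05750 + 0.05066 = 0.10816
n_f = 1/0.10816 = 9.246

9.25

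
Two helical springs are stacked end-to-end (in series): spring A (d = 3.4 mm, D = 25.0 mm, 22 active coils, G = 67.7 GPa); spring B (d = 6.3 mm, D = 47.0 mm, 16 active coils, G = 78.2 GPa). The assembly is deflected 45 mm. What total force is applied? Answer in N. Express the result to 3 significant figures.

k_A = Gd⁴/(8D³N_a) = (67.7×10³)(3.4⁴)/(8·25.0³·22) = 3.2898 N/mm
k_B = Gd⁴/(8D³N_a) = (78.2×10³)(6.3⁴)/(8·47.0³·16) = 9.2697 N/mm
Series: 1/k_eq = 1/3.2898 + 1/9.2697 = 0.41185; k_eq = 2.4281 N/mm
F = k_eq·δ = 2.4281·45 = 109.26 N

109 N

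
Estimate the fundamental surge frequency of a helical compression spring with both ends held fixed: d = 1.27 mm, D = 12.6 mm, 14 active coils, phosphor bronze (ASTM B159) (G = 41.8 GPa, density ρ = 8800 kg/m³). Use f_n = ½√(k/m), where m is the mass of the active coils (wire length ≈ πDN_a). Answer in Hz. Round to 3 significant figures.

k = Gd⁴/(8D³N_a) = (41.8×10³)(1.27⁴)/(8·12.6³·14) = 0.48536 N/mm = 485.36 N/m
Wire length L = πDN_a = π·12.6·14 = 554.18 mm
m = ρ·(πd²/4)·L = 8800 × 1.2668×10⁻⁶ m² × 0.55418 m = 0.0061777 kg
f_n = ½√(k/m) = 0.5·√(485.36/0.0061777) = 0.5·√(78566) = 140.15 Hz

140 Hz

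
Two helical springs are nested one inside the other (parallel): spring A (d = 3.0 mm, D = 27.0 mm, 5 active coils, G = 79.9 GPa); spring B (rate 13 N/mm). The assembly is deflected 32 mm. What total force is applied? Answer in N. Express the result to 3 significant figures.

k_A = Gd⁴/(8D³N_a) = (79.9×10³)(3.0⁴)/(8·27.0³·5) = 8.2202 N/mm
Parallel: k_eq = 8.2202 + 13 = 21.22 N/mm
F = k_eq·δ = 21.22·32 = 679.05 N

679 N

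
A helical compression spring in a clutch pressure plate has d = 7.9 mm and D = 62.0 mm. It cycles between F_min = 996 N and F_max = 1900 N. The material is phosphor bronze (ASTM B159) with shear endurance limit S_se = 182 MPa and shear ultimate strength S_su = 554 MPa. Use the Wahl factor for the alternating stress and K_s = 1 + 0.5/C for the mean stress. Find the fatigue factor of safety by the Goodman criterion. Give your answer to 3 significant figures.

0.545

C = D/d = 62.0/7.9 = 7.8481; K_W = (4C−1)/(4C−4)+0.615/C = 1.1879; K_s = 1+0.5/C = 1.0637
F_a = (F_max−F_min)/2 = 452 N; F_m = (F_max+F_min)/2 = 1448 N
τ_a = K_W·8F_aD/(πd³) = 1.1879 × 144.74 = 171.93 MPa
τ_m = K_s·8F_mD/(πd³) = 1.0637 × 463.68 = 493.22 MPa
Goodman: 1/n_f = τ_a/S_se + τ_m/S_su = 171.93/182 + 493.22/554 = 0.94469 + 0.89029 = 1.835
n_f = 1/1.835 = 0.545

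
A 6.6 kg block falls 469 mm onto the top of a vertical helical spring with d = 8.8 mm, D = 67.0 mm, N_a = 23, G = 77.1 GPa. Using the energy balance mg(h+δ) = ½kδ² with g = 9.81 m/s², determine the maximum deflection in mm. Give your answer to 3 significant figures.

k = Gd⁴/(8D³N_a) = (77.1×10³)(8.8⁴)/(8·67.0³·23) = 8.3549 N/mm
W = mg = 6.6 × 9.81 = 64.746 N
½kδ² − Wδ − Wh = 0 → δ = (W + √(W² + 2kWh))/k
δ = (64.746 + √(4192 + 507410))/8.3549 = (64.746 + 715.26)/8.3549 = 93.359 mm

93.4 mm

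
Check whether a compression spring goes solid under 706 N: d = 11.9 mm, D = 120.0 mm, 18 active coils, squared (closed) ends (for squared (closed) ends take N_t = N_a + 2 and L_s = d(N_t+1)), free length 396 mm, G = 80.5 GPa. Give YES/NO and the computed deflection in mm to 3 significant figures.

NO, δ = 109 mm

k = Gd⁴/(8D³N_a) = (80.5×10³)(11.9⁴)/(8·120.0³·18) = 6.4875 N/mm
N_t = 20; L_s = 11.9·21 = 249.9 mm; δ_solid = L₀ − L_s = 396 − 249.9 = 146.1 mm
δ = F/k = 706/6.4875 = 108.82 mm
δ < δ_solid → spring does not go solid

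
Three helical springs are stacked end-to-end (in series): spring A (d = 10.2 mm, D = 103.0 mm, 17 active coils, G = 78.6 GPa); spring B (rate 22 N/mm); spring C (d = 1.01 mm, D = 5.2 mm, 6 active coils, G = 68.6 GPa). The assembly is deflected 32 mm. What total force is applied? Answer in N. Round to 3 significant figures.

102 N

k_A = Gd⁴/(8D³N_a) = (78.6×10³)(10.2⁴)/(8·103.0³·17) = 5.725 N/mm
k_C = Gd⁴/(8D³N_a) = (68.6×10³)(1.01⁴)/(8·5.2³·6) = 10.577 N/mm
Series: 1/k_eq = 1/5.725 + 1/22 + 1/10.577 = 0.31467; k_eq = 3.1779 N/mm
F = k_eq·δ = 3.1779·32 = 101.69 N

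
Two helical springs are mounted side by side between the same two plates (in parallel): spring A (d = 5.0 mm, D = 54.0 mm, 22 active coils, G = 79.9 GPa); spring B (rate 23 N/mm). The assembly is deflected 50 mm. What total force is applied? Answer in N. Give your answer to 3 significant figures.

1240 N

k_A = Gd⁴/(8D³N_a) = (79.9×10³)(5.0⁴)/(8·54.0³·22) = 1.8019 N/mm
Parallel: k_eq = 1.8019 + 23 = 24.802 N/mm
F = k_eq·δ = 24.802·50 = 1240.1 N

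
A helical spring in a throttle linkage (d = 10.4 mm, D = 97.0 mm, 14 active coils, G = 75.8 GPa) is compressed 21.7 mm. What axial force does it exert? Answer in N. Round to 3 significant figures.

188 N

k = Gd⁴/(8D³N_a) = (75.8×10³)(10.4⁴)/(8·97.0³·14) = 8.675 N/mm
F = k·δ = 8.675 × 21.7 = 188.25 N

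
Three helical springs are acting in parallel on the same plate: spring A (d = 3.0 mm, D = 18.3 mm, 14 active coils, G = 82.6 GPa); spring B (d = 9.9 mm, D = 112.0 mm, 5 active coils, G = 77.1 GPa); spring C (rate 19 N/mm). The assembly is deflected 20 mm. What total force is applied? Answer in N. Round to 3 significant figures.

k_A = Gd⁴/(8D³N_a) = (82.6×10³)(3.0⁴)/(8·18.3³·14) = 9.7475 N/mm
k_B = Gd⁴/(8D³N_a) = (77.1×10³)(9.9⁴)/(8·112.0³·5) = 13.179 N/mm
Parallel: k_eq = 9.7475 + 13.179 + 19 = 41.926 N/mm
F = k_eq·δ = 41.926·20 = 838.53 N

839 N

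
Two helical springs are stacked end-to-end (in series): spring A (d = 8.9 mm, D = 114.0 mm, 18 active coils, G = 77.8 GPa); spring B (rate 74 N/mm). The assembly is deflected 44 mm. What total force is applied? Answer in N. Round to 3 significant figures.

k_A = Gd⁴/(8D³N_a) = (77.8×10³)(8.9⁴)/(8·114.0³·18) = 2.288 N/mm
Series: 1/k_eq = 1/2.288 + 1/74 = 0.45057; k_eq = 2.2194 N/mm
F = k_eq·δ = 2.2194·44 = 97.654 N

97.7 N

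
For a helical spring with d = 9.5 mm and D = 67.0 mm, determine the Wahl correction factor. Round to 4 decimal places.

C = D/d = 67.0/9.5 = 7.0526
K_W = (4C−1)/(4C−4) + 0.615/C = 27.211/24.211 + 0.0872 = 1.2111

1.2111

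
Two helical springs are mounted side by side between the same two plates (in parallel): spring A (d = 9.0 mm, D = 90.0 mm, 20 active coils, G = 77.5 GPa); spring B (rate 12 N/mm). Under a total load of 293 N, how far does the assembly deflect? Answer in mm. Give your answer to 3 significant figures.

k_A = Gd⁴/(8D³N_a) = (77.5×10³)(9.0⁴)/(8·90.0³·20) = 4.3594 N/mm
Parallel: k_eq = 4.3594 + 12 = 16.359 N/mm
δ = F/k_eq = 293/16.359 = 17.91 mm

17.9 mm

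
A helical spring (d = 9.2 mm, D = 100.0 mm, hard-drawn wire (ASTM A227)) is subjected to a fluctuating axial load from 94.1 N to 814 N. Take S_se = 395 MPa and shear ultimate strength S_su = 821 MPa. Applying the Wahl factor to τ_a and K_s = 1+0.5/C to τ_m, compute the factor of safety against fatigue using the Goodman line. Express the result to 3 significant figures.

C = D/d = 100.0/9.2 = 10.8696; K_W = (4C−1)/(4C−4)+0.615/C = 1.1326; K_s = 1+0.5/C = 1.0460
F_a = (F_max−F_min)/2 = 359.95 N; F_m = (F_max+F_min)/2 = 454.05 N
τ_a = K_W·8F_aD/(πd³) = 1.1326 × 117.71 = 133.32 MPa
τ_m = K_s·8F_mD/(πd³) = 1.0460 × 148.48 = 155.31 MPa
Goodman: 1/n_f = τ_a/S_se + τ_m/S_su = 133.32/395 + 155.31/821 = 0.33751 + 0.18918 = 0.52669
n_f = 1/0.52669 = 1.899

1.90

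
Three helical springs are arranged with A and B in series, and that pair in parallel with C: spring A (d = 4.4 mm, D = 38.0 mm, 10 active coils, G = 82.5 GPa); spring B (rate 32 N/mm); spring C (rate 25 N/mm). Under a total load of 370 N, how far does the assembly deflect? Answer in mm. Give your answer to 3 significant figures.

12.0 mm

k_A = Gd⁴/(8D³N_a) = (82.5×10³)(4.4⁴)/(8·38.0³·10) = 7.0441 N/mm
Springs A,B series: k_AB = 1/(1/7.0441+1/32) = 5.7732 N/mm; parallel with C: k_eq = 5.7732+25 = 30.773 N/mm
δ = F/k_eq = 370/30.773 = 12.023 mm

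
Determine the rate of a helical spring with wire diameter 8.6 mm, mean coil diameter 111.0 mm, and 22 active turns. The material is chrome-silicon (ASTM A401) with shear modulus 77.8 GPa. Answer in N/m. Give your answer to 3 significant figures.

k = Gd⁴/(8D³N_a) = (77.8×10³ × 8.6⁴) / (8 × 111.0³ × 22)
  = 4.25572e+08 / 2.40703e+08 = 1.768 N/mm = 1768 N/m

1770 N/m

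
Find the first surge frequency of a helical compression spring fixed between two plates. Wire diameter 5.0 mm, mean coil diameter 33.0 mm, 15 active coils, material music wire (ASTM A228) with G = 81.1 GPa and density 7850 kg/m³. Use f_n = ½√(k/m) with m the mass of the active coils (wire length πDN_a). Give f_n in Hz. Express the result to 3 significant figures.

111 Hz

k = Gd⁴/(8D³N_a) = (81.1×10³)(5.0⁴)/(8·33.0³·15) = 11.754 N/mm = 11754 N/m
Wire length L = πDN_a = π·33.0·15 = 1555.1 mm
m = ρ·(πd²/4)·L = 7850 × 19.635×10⁻⁶ m² × 1.5551 m = 0.23969 kg
f_n = ½√(k/m) = 0.5·√(11754/0.23969) = 0.5·√(49037) = 110.72 Hz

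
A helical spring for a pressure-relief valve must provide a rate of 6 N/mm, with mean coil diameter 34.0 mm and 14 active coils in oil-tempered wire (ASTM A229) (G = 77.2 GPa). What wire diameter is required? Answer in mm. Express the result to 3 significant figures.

4.30 mm

d = (8D³N_a·k / G)^(1/4) = (8·34.0³·14·6 / (77.2×10³))^0.25
  = (342.13)^0.25 = 4.3008 mm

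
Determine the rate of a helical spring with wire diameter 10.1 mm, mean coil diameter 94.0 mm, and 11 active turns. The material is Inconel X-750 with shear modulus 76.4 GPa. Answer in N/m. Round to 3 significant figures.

k = Gd⁴/(8D³N_a) = (76.4×10³ × 10.1⁴) / (8 × 94.0³ × 11)
  = 7.95021e+08 / 7.30914e+07 = 10.877 N/mm = 10877 N/m

10900 N/m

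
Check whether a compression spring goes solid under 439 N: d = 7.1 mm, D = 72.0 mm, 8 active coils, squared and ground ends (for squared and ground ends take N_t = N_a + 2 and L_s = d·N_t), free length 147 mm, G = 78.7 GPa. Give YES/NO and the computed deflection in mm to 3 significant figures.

NO, δ = 52.4 mm

k = Gd⁴/(8D³N_a) = (78.7×10³)(7.1⁴)/(8·72.0³·8) = 8.372 N/mm
N_t = 10; L_s = 7.1·10 = 71 mm; δ_solid = L₀ − L_s = 147 − 71 = 76 mm
δ = F/k = 439/8.372 = 52.437 mm
δ < δ_solid → spring does not go solid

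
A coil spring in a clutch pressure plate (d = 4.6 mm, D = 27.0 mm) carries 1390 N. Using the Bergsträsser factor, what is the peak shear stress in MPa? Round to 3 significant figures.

1220 MPa

Spring index C = D/d = 27.0/4.6 = 5.8696
K_B = (4C+2)/(4C−3) = 25.478/20.478 = 1.2442
τ₀ = 8FD/(πd³) = 8·1390·27.0/(π·4.6³) = 300240/305.79 = 981.85 MPa
τ_max = K·τ₀ = 1.2442 × 981.85 = 1221.6 MPa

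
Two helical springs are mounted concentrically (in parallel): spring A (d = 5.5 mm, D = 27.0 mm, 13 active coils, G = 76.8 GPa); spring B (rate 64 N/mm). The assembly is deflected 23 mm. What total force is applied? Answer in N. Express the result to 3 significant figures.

2260 N

k_A = Gd⁴/(8D³N_a) = (76.8×10³)(5.5⁴)/(8·27.0³·13) = 34.331 N/mm
Parallel: k_eq = 34.331 + 64 = 98.331 N/mm
F = k_eq·δ = 98.331·23 = 2261.6 N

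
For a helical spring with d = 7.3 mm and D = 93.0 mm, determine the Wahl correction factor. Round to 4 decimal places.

C = D/d = 93.0/7.3 = 12.7397
K_W = (4C−1)/(4C−4) + 0.615/C = 49.959/46.959 + 0.0483 = 1.1122

1.1122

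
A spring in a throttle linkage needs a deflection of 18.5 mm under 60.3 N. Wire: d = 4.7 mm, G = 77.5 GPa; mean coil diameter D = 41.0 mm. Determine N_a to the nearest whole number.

Required rate k = F/δ = 60.3/18.5 = 3.2595 N/mm
N_a = Gd⁴/(8D³k) = (77.5×10³ × 4.7⁴)/(8 × 41.0³ × 3.2595)
    = 3.78175e+07 / 1.79716e+06 = 21.04 → 21 coils

21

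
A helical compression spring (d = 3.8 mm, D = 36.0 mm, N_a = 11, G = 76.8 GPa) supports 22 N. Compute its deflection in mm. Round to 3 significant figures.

5.64 mm

k = Gd⁴/(8D³N_a) = (76.8×10³)(3.8⁴)/(8·36.0³·11) = 3.9004 N/mm
δ = F/k = 22 / 3.9004 = 5.6405 mm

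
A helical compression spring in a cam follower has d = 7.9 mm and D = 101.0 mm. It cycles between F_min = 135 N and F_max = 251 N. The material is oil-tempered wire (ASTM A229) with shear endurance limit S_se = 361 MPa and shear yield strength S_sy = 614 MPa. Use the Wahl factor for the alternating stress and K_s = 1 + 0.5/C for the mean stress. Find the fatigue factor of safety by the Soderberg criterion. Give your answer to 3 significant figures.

3.79

C = D/d = 101.0/7.9 = 12.7848; K_W = (4C−1)/(4C−4)+0.615/C = 1.1117; K_s = 1+0.5/C = 1.0391
F_a = (F_max−F_min)/2 = 58 N; F_m = (F_max+F_min)/2 = 193 N
τ_a = K_W·8F_aD/(πd³) = 1.1117 × 30.256 = 33.637 MPa
τ_m = K_s·8F_mD/(πd³) = 1.0391 × 100.68 = 104.62 MPa
Soderberg: 1/n_f = τ_a/S_se + τ_m/S_sy = 33.637/361 + 104.62/614 = 0.09318 + 0.17038 = 0.26356
n_f = 1/0.26356 = 3.794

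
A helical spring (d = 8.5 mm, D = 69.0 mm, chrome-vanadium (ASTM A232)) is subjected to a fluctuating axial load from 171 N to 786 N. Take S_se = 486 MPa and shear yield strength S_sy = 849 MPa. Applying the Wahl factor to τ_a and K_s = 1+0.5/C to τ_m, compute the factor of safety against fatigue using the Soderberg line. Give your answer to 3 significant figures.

2.60

C = D/d = 69.0/8.5 = 8.1176; K_W = (4C−1)/(4C−4)+0.615/C = 1.1811; K_s = 1+0.5/C = 1.0616
F_a = (F_max−F_min)/2 = 307.5 N; F_m = (F_max+F_min)/2 = 478.5 N
τ_a = K_W·8F_aD/(πd³) = 1.1811 × 87.979 = 103.91 MPa
τ_m = K_s·8F_mD/(πd³) = 1.0616 × 136.9 = 145.34 MPa
Soderberg: 1/n_f = τ_a/S_se + τ_m/S_sy = 103.91/486 + 145.34/849 = 0.21382 + 0.17118 = 0.385
n_f = 1/0.385 = 2.597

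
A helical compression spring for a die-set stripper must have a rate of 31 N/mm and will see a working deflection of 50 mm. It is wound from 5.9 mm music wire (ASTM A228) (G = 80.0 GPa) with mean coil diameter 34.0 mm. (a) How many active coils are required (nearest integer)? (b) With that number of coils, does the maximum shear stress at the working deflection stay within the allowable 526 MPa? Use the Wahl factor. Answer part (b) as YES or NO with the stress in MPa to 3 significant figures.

N_a = Gd⁴/(8D³k) = (80.0×10³)(5.9⁴)/(8·34.0³·31) = 9.945 → N_a = 10
Actual rate k = Gd⁴/(8D³·10) = 30.83 N/mm
Working load F = kδ = 30.83·50 = 1541.5 N
C = 34.0/5.9 = 5.7627; K_W = (4C−1)/(4C−4)+0.615/C = 1.2642
τ_max = K_W·8FD/(πd³) = 1.2642·649.84 = 821.52 MPa
τ_max > 526 MPa → exceeds allowable

(a) 10 coils; (b) NO, τ_max = 822 MPa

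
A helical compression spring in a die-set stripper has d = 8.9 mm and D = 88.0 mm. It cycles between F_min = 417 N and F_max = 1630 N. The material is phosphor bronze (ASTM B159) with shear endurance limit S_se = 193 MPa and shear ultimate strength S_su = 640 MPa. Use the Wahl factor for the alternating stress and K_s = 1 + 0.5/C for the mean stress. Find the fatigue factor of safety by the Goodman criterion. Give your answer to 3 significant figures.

0.595

C = D/d = 88.0/8.9 = 9.8876; K_W = (4C−1)/(4C−4)+0.615/C = 1.1466; K_s = 1+0.5/C = 1.0506
F_a = (F_max−F_min)/2 = 606.5 N; F_m = (F_max+F_min)/2 = 1023.5 N
τ_a = K_W·8F_aD/(πd³) = 1.1466 × 192.79 = 221.05 MPa
τ_m = K_s·8F_mD/(πd³) = 1.0506 × 325.34 = 341.79 MPa
Goodman: 1/n_f = τ_a/S_se + τ_m/S_su = 221.05/193 + 341.79/640 = 1.14534 + 0.53405 = 1.6794
n_f = 1/1.6794 = 0.5955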